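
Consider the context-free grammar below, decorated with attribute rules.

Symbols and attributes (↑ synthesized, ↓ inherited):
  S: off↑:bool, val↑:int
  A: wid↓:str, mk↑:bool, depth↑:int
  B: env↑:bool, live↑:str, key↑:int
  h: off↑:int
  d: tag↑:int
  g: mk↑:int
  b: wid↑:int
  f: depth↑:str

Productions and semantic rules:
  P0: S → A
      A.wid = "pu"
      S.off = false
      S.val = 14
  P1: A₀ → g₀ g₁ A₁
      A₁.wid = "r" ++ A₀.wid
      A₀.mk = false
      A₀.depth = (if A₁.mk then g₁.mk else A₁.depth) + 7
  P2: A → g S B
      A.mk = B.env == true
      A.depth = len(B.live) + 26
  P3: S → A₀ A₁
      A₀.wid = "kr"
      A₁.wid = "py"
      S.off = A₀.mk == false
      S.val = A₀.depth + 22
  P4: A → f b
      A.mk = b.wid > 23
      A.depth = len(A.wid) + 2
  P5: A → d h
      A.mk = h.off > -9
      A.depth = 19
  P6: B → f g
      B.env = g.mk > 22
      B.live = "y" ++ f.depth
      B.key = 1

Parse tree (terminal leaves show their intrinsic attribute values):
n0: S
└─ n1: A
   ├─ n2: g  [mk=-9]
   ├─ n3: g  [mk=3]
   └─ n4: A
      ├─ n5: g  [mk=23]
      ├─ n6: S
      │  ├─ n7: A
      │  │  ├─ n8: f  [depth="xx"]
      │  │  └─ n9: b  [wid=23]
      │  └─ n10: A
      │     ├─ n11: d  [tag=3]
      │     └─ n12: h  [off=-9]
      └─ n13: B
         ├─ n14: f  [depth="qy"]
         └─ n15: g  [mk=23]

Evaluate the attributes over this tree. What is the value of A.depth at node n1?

10

1. n1.wid = "pu"  ["pu"]
2. n2.mk = -9  [terminal]
3. n3.mk = 3  [terminal]
4. n4.wid = "rpu"  ["r" ++ A₀.wid]
5. n5.mk = 23  [terminal]
6. n7.wid = "kr"  ["kr"]
7. n8.depth = "xx"  [terminal]
8. n9.wid = 23  [terminal]
9. n7.mk = false  [b.wid > 23]
10. n7.depth = 4  [len(A.wid) + 2]
11. n10.wid = "py"  ["py"]
12. n11.tag = 3  [terminal]
13. n12.off = -9  [terminal]
14. n10.mk = false  [h.off > -9]
15. n10.depth = 19  [19]
16. n6.off = true  [A₀.mk == false]
17. n6.val = 26  [A₀.depth + 22]
18. n14.depth = "qy"  [terminal]
19. n15.mk = 23  [terminal]
20. n13.env = true  [g.mk > 22]
21. n13.live = "yqy"  ["y" ++ f.depth]
22. n13.key = 1  [1]
23. n4.mk = true  [B.env == true]
24. n4.depth = 29  [len(B.live) + 26]
25. n1.mk = false  [false]
26. n1.depth = 10  [(if A₁.mk then g₁.mk else A₁.depth) + 7]
27. n0.off = false  [false]
28. n0.val = 14  [14]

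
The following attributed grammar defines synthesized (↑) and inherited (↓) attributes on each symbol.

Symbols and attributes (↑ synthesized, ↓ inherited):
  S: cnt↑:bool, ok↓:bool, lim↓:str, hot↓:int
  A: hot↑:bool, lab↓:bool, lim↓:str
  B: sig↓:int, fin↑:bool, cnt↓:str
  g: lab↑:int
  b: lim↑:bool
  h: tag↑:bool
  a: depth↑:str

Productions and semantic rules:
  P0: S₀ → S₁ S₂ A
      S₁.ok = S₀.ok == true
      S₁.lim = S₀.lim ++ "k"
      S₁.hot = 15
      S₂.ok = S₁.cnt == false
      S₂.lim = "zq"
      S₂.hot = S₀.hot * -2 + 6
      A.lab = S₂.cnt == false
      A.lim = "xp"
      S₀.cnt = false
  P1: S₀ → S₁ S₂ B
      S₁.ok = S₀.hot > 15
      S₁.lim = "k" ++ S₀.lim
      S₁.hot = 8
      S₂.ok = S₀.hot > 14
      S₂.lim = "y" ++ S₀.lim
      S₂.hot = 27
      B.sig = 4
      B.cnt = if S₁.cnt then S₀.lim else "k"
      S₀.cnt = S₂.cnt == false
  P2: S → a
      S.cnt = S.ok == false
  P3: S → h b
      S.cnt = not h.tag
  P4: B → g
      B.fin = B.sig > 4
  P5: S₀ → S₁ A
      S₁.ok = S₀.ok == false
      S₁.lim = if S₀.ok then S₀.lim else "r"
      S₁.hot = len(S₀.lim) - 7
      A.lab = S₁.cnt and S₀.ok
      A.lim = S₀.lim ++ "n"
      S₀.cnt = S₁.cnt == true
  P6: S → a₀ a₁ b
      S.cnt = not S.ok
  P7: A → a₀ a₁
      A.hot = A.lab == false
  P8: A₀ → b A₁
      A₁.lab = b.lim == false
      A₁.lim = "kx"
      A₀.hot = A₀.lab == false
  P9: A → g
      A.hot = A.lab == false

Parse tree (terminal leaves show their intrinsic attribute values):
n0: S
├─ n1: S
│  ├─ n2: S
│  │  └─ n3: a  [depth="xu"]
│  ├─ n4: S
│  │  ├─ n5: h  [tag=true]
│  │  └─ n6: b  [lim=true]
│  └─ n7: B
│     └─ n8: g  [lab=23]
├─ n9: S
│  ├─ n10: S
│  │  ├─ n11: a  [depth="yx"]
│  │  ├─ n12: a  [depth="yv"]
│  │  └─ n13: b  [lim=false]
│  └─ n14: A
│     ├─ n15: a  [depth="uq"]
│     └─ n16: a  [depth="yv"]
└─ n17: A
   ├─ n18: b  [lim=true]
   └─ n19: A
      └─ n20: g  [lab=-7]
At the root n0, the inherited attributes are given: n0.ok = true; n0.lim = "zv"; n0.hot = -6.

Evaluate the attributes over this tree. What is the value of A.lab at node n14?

1. n0.ok = true  [given at root]
2. n0.lim = "zv"  [given at root]
3. n0.hot = -6  [given at root]
4. n1.ok = true  [S₀.ok == true]
5. n1.lim = "zvk"  [S₀.lim ++ "k"]
6. n1.hot = 15  [15]
7. n2.ok = false  [S₀.hot > 15]
8. n2.lim = "kzvk"  ["k" ++ S₀.lim]
9. n2.hot = 8  [8]
10. n3.depth = "xu"  [terminal]
11. n2.cnt = true  [S.ok == false]
12. n4.ok = true  [S₀.hot > 14]
13. n4.lim = "yzvk"  ["y" ++ S₀.lim]
14. n4.hot = 27  [27]
15. n5.tag = true  [terminal]
16. n6.lim = true  [terminal]
17. n4.cnt = false  [not h.tag]
18. n7.sig = 4  [4]
19. n7.cnt = "zvk"  [if S₁.cnt then S₀.lim else "k"]
20. n8.lab = 23  [terminal]
21. n7.fin = false  [B.sig > 4]
22. n1.cnt = true  [S₂.cnt == false]
23. n9.ok = false  [S₁.cnt == false]
24. n9.lim = "zq"  ["zq"]
25. n9.hot = 18  [S₀.hot * -2 + 6]
26. n10.ok = true  [S₀.ok == false]
27. n10.lim = "r"  [if S₀.ok then S₀.lim else "r"]
28. n10.hot = -5  [len(S₀.lim) - 7]
29. n11.depth = "yx"  [terminal]
30. n12.depth = "yv"  [terminal]
31. n13.lim = false  [terminal]
32. n10.cnt = false  [not S.ok]
33. n14.lab = false  [S₁.cnt and S₀.ok]
34. n14.lim = "zqn"  [S₀.lim ++ "n"]
35. n15.depth = "uq"  [terminal]
36. n16.depth = "yv"  [terminal]
37. n14.hot = true  [A.lab == false]
38. n9.cnt = false  [S₁.cnt == true]
39. n17.lab = true  [S₂.cnt == false]
40. n17.lim = "xp"  ["xp"]
41. n18.lim = true  [terminal]
42. n19.lab = false  [b.lim == false]
43. n19.lim = "kx"  ["kx"]
44. n20.lab = -7  [terminal]
45. n19.hot = true  [A.lab == false]
46. n17.hot = false  [A₀.lab == false]
47. n0.cnt = false  [false]

false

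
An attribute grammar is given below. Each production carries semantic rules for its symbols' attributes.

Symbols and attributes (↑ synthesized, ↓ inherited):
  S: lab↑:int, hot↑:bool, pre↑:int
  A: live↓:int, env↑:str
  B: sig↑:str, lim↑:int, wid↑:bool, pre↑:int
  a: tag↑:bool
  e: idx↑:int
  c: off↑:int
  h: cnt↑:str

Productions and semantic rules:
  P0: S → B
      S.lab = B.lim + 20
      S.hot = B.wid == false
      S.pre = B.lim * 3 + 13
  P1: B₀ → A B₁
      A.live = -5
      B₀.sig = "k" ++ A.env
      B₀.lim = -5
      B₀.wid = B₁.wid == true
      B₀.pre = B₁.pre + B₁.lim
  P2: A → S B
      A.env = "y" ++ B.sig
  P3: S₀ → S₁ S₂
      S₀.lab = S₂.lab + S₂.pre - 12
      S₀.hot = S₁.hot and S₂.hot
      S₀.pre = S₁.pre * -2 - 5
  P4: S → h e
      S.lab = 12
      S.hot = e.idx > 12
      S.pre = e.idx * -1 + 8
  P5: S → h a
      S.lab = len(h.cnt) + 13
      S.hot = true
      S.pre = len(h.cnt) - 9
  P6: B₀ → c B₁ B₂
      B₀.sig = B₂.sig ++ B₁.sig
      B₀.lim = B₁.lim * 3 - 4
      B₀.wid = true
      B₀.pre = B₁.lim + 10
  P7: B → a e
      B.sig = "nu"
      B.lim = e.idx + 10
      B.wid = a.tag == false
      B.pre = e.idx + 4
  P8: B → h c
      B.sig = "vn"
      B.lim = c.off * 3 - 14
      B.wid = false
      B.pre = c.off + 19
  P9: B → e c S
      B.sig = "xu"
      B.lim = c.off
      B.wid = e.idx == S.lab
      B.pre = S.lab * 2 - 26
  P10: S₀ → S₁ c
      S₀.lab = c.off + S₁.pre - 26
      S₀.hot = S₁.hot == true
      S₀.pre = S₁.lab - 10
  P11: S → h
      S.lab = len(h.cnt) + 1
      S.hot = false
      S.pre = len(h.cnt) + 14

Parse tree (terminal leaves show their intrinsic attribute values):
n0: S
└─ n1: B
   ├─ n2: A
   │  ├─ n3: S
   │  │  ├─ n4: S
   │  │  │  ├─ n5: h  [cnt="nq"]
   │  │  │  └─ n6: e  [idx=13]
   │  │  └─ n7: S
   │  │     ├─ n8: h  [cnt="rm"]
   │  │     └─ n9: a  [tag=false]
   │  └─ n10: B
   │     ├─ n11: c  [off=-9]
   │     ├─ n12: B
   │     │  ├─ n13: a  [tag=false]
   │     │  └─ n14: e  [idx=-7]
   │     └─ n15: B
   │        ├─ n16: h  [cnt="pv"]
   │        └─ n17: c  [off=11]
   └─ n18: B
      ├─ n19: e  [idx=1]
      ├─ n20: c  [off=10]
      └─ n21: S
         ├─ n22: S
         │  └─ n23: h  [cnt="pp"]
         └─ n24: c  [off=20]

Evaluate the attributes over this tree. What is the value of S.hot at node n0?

true

1. n2.live = -5  [-5]
2. n5.cnt = "nq"  [terminal]
3. n6.idx = 13  [terminal]
4. n4.lab = 12  [12]
5. n4.hot = true  [e.idx > 12]
6. n4.pre = -5  [e.idx * -1 + 8]
7. n8.cnt = "rm"  [terminal]
8. n9.tag = false  [terminal]
9. n7.lab = 15  [len(h.cnt) + 13]
10. n7.hot = true  [true]
11. n7.pre = -7  [len(h.cnt) - 9]
12. n3.lab = -4  [S₂.lab + S₂.pre - 12]
13. n3.hot = true  [S₁.hot and S₂.hot]
14. n3.pre = 5  [S₁.pre * -2 - 5]
15. n11.off = -9  [terminal]
16. n13.tag = false  [terminal]
17. n14.idx = -7  [terminal]
18. n12.sig = "nu"  ["nu"]
19. n12.lim = 3  [e.idx + 10]
20. n12.wid = true  [a.tag == false]
21. n12.pre = -3  [e.idx + 4]
22. n16.cnt = "pv"  [terminal]
23. n17.off = 11  [terminal]
24. n15.sig = "vn"  ["vn"]
25. n15.lim = 19  [c.off * 3 - 14]
26. n15.wid = false  [false]
27. n15.pre = 30  [c.off + 19]
28. n10.sig = "vnnu"  [B₂.sig ++ B₁.sig]
29. n10.lim = 5  [B₁.lim * 3 - 4]
30. n10.wid = true  [true]
31. n10.pre = 13  [B₁.lim + 10]
32. n2.env = "yvnnu"  ["y" ++ B.sig]
33. n19.idx = 1  [terminal]
34. n20.off = 10  [terminal]
35. n23.cnt = "pp"  [terminal]
36. n22.lab = 3  [len(h.cnt) + 1]
37. n22.hot = false  [false]
38. n22.pre = 16  [len(h.cnt) + 14]
39. n24.off = 20  [terminal]
40. n21.lab = 10  [c.off + S₁.pre - 26]
41. n21.hot = false  [S₁.hot == true]
42. n21.pre = -7  [S₁.lab - 10]
43. n18.sig = "xu"  ["xu"]
44. n18.lim = 10  [c.off]
45. n18.wid = false  [e.idx == S.lab]
46. n18.pre = -6  [S.lab * 2 - 26]
47. n1.sig = "kyvnnu"  ["k" ++ A.env]
48. n1.lim = -5  [-5]
49. n1.wid = false  [B₁.wid == true]
50. n1.pre = 4  [B₁.pre + B₁.lim]
51. n0.lab = 15  [B.lim + 20]
52. n0.hot = true  [B.wid == false]
53. n0.pre = -2  [B.lim * 3 + 13]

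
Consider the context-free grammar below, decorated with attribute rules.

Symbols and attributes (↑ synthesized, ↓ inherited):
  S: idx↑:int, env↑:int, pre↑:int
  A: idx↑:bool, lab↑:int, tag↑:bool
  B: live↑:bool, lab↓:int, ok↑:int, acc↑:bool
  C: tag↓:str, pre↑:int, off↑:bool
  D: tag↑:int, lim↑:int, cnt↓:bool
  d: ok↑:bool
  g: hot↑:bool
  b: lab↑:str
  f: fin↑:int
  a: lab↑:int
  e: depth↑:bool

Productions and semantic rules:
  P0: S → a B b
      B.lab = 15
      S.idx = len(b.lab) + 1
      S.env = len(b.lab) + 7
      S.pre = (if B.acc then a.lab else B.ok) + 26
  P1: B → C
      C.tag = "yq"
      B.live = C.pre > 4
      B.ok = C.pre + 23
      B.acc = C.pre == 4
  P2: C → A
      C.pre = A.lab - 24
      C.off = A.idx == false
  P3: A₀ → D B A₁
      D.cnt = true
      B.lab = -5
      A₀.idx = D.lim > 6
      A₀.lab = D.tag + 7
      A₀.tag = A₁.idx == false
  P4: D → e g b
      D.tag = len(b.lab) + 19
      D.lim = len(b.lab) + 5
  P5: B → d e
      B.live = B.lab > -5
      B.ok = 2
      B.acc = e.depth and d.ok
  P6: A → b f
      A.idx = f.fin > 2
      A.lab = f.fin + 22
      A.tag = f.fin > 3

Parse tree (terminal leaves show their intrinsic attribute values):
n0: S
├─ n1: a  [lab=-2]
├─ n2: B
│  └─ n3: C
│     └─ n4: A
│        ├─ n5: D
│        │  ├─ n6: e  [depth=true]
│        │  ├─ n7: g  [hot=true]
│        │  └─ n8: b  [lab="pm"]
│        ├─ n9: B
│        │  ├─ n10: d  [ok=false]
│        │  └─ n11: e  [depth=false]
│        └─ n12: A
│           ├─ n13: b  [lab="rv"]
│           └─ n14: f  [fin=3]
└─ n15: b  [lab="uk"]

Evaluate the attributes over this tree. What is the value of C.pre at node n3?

4

1. n1.lab = -2  [terminal]
2. n2.lab = 15  [15]
3. n3.tag = "yq"  ["yq"]
4. n5.cnt = true  [true]
5. n6.depth = true  [terminal]
6. n7.hot = true  [terminal]
7. n8.lab = "pm"  [terminal]
8. n5.tag = 21  [len(b.lab) + 19]
9. n5.lim = 7  [len(b.lab) + 5]
10. n9.lab = -5  [-5]
11. n10.ok = false  [terminal]
12. n11.depth = false  [terminal]
13. n9.live = false  [B.lab > -5]
14. n9.ok = 2  [2]
15. n9.acc = false  [e.depth and d.ok]
16. n13.lab = "rv"  [terminal]
17. n14.fin = 3  [terminal]
18. n12.idx = true  [f.fin > 2]
19. n12.lab = 25  [f.fin + 22]
20. n12.tag = false  [f.fin > 3]
21. n4.idx = true  [D.lim > 6]
22. n4.lab = 28  [D.tag + 7]
23. n4.tag = false  [A₁.idx == false]
24. n3.pre = 4  [A.lab - 24]
25. n3.off = false  [A.idx == false]
26. n2.live = false  [C.pre > 4]
27. n2.ok = 27  [C.pre + 23]
28. n2.acc = true  [C.pre == 4]
29. n15.lab = "uk"  [terminal]
30. n0.idx = 3  [len(b.lab) + 1]
31. n0.env = 9  [len(b.lab) + 7]
32. n0.pre = 24  [(if B.acc then a.lab else B.ok) + 26]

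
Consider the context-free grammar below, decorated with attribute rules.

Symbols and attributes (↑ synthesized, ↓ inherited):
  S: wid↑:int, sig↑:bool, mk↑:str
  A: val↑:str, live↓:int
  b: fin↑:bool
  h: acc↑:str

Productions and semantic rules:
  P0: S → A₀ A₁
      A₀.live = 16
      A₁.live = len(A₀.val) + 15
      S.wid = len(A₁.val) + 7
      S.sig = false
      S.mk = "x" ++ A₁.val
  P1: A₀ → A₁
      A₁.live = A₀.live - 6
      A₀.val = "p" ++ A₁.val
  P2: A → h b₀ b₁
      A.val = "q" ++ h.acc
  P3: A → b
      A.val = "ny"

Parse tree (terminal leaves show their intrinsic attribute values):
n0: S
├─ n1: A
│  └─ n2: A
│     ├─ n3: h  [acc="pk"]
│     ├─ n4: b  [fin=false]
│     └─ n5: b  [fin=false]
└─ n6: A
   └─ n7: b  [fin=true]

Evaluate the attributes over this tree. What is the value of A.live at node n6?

1. n1.live = 16  [16]
2. n2.live = 10  [A₀.live - 6]
3. n3.acc = "pk"  [terminal]
4. n4.fin = false  [terminal]
5. n5.fin = false  [terminal]
6. n2.val = "qpk"  ["q" ++ h.acc]
7. n1.val = "pqpk"  ["p" ++ A₁.val]
8. n6.live = 19  [len(A₀.val) + 15]
9. n7.fin = true  [terminal]
10. n6.val = "ny"  ["ny"]
11. n0.wid = 9  [len(A₁.val) + 7]
12. n0.sig = false  [false]
13. n0.mk = "xny"  ["x" ++ A₁.val]

19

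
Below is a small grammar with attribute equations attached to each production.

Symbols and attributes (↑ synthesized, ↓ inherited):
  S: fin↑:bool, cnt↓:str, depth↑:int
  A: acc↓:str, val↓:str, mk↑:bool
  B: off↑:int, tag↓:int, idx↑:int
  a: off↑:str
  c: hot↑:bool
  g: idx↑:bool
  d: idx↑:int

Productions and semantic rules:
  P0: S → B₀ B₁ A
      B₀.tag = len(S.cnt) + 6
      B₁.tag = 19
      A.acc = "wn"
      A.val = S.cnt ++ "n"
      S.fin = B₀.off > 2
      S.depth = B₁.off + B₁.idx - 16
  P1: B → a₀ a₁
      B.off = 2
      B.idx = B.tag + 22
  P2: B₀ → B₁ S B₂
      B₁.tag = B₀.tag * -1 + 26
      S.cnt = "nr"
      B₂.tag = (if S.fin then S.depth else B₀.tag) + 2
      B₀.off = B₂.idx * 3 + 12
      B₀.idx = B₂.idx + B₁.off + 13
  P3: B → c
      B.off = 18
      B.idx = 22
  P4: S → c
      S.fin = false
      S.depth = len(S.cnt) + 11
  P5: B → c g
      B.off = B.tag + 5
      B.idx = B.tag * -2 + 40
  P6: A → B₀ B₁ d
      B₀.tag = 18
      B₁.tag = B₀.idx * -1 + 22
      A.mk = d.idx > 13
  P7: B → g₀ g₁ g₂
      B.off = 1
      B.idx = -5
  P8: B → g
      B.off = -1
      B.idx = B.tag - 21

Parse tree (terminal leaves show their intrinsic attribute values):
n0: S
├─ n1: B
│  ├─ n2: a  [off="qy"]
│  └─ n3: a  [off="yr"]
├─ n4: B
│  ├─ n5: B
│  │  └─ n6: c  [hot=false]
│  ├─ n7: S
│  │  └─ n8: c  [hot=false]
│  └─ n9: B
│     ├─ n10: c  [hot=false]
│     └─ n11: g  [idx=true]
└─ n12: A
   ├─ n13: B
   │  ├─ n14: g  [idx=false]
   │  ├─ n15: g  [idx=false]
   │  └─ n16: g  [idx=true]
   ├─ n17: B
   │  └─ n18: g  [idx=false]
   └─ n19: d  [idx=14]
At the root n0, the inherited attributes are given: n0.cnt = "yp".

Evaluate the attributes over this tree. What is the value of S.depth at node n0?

19

1. n0.cnt = "yp"  [given at root]
2. n1.tag = 8  [len(S.cnt) + 6]
3. n2.off = "qy"  [terminal]
4. n3.off = "yr"  [terminal]
5. n1.off = 2  [2]
6. n1.idx = 30  [B.tag + 22]
7. n4.tag = 19  [19]
8. n5.tag = 7  [B₀.tag * -1 + 26]
9. n6.hot = false  [terminal]
10. n5.off = 18  [18]
11. n5.idx = 22  [22]
12. n7.cnt = "nr"  ["nr"]
13. n8.hot = false  [terminal]
14. n7.fin = false  [false]
15. n7.depth = 13  [len(S.cnt) + 11]
16. n9.tag = 21  [(if S.fin then S.depth else B₀.tag) + 2]
17. n10.hot = false  [terminal]
18. n11.idx = true  [terminal]
19. n9.off = 26  [B.tag + 5]
20. n9.idx = -2  [B.tag * -2 + 40]
21. n4.off = 6  [B₂.idx * 3 + 12]
22. n4.idx = 29  [B₂.idx + B₁.off + 13]
23. n12.acc = "wn"  ["wn"]
24. n12.val = "ypn"  [S.cnt ++ "n"]
25. n13.tag = 18  [18]
26. n14.idx = false  [terminal]
27. n15.idx = false  [terminal]
28. n16.idx = true  [terminal]
29. n13.off = 1  [1]
30. n13.idx = -5  [-5]
31. n17.tag = 27  [B₀.idx * -1 + 22]
32. n18.idx = false  [terminal]
33. n17.off = -1  [-1]
34. n17.idx = 6  [B.tag - 21]
35. n19.idx = 14  [terminal]
36. n12.mk = true  [d.idx > 13]
37. n0.fin = false  [B₀.off > 2]
38. n0.depth = 19  [B₁.off + B₁.idx - 16]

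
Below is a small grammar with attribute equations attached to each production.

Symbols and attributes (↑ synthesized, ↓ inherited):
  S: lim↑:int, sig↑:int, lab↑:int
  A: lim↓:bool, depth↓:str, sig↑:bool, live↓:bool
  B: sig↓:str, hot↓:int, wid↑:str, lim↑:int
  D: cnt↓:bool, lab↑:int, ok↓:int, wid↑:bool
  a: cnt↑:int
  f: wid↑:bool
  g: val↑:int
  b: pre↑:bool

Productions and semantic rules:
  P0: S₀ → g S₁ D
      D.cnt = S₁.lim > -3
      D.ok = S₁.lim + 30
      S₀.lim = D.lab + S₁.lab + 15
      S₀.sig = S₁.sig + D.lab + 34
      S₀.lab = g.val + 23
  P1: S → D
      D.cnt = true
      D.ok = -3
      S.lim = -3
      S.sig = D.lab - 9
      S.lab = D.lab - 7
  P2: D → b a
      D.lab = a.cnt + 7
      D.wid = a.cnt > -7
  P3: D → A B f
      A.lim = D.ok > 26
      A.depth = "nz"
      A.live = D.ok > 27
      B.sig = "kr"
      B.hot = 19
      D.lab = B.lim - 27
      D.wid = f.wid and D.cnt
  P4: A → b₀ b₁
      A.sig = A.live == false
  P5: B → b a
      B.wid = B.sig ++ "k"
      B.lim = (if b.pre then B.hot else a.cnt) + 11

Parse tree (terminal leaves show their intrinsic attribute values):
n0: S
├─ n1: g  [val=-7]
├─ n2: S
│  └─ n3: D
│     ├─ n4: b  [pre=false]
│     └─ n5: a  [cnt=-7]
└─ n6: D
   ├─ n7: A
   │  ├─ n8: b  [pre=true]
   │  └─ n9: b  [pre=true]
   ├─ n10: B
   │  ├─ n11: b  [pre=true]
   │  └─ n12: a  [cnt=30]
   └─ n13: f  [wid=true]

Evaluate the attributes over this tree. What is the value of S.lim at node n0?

1. n1.val = -7  [terminal]
2. n3.cnt = true  [true]
3. n3.ok = -3  [-3]
4. n4.pre = false  [terminal]
5. n5.cnt = -7  [terminal]
6. n3.lab = 0  [a.cnt + 7]
7. n3.wid = false  [a.cnt > -7]
8. n2.lim = -3  [-3]
9. n2.sig = -9  [D.lab - 9]
10. n2.lab = -7  [D.lab - 7]
11. n6.cnt = false  [S₁.lim > -3]
12. n6.ok = 27  [S₁.lim + 30]
13. n7.lim = true  [D.ok > 26]
14. n7.depth = "nz"  ["nz"]
15. n7.live = false  [D.ok > 27]
16. n8.pre = true  [terminal]
17. n9.pre = true  [terminal]
18. n7.sig = true  [A.live == false]
19. n10.sig = "kr"  ["kr"]
20. n10.hot = 19  [19]
21. n11.pre = true  [terminal]
22. n12.cnt = 30  [terminal]
23. n10.wid = "krk"  [B.sig ++ "k"]
24. n10.lim = 30  [(if b.pre then B.hot else a.cnt) + 11]
25. n13.wid = true  [terminal]
26. n6.lab = 3  [B.lim - 27]
27. n6.wid = false  [f.wid and D.cnt]
28. n0.lim = 11  [D.lab + S₁.lab + 15]
29. n0.sig = 28  [S₁.sig + D.lab + 34]
30. n0.lab = 16  [g.val + 23]

11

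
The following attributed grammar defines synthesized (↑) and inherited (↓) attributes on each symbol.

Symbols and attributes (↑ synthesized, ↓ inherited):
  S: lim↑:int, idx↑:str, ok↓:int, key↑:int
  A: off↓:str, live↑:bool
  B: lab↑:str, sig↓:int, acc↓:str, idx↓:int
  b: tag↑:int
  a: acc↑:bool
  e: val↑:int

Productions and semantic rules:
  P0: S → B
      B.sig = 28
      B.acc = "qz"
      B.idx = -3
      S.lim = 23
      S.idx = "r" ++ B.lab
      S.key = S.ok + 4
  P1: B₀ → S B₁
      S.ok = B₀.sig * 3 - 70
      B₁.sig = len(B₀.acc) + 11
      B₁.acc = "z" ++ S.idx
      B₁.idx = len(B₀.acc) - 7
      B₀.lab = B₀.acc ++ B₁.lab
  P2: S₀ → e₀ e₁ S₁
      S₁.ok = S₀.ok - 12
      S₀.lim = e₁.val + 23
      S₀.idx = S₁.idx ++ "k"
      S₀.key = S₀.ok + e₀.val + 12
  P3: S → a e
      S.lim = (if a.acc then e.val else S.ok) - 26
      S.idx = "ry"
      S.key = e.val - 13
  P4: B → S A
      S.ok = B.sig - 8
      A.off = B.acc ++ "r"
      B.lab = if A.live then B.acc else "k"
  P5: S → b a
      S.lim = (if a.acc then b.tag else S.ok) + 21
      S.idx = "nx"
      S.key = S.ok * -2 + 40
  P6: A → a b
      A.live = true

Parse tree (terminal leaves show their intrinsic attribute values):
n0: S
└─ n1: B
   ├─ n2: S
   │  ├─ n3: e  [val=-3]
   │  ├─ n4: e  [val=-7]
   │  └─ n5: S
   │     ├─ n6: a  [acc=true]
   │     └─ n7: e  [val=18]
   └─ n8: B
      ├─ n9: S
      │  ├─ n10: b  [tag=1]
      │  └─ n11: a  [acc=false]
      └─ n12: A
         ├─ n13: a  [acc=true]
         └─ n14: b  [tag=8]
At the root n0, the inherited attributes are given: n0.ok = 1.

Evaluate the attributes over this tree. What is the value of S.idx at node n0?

1. n0.ok = 1  [given at root]
2. n1.sig = 28  [28]
3. n1.acc = "qz"  ["qz"]
4. n1.idx = -3  [-3]
5. n2.ok = 14  [B₀.sig * 3 - 70]
6. n3.val = -3  [terminal]
7. n4.val = -7  [terminal]
8. n5.ok = 2  [S₀.ok - 12]
9. n6.acc = true  [terminal]
10. n7.val = 18  [terminal]
11. n5.lim = -8  [(if a.acc then e.val else S.ok) - 26]
12. n5.idx = "ry"  ["ry"]
13. n5.key = 5  [e.val - 13]
14. n2.lim = 16  [e₁.val + 23]
15. n2.idx = "ryk"  [S₁.idx ++ "k"]
16. n2.key = 23  [S₀.ok + e₀.val + 12]
17. n8.sig = 13  [len(B₀.acc) + 11]
18. n8.acc = "zryk"  ["z" ++ S.idx]
19. n8.idx = -5  [len(B₀.acc) - 7]
20. n9.ok = 5  [B.sig - 8]
21. n10.tag = 1  [terminal]
22. n11.acc = false  [terminal]
23. n9.lim = 26  [(if a.acc then b.tag else S.ok) + 21]
24. n9.idx = "nx"  ["nx"]
25. n9.key = 30  [S.ok * -2 + 40]
26. n12.off = "zrykr"  [B.acc ++ "r"]
27. n13.acc = true  [terminal]
28. n14.tag = 8  [terminal]
29. n12.live = true  [true]
30. n8.lab = "zryk"  [if A.live then B.acc else "k"]
31. n1.lab = "qzzryk"  [B₀.acc ++ B₁.lab]
32. n0.lim = 23  [23]
33. n0.idx = "rqzzryk"  ["r" ++ B.lab]
34. n0.key = 5  [S.ok + 4]

"rqzzryk"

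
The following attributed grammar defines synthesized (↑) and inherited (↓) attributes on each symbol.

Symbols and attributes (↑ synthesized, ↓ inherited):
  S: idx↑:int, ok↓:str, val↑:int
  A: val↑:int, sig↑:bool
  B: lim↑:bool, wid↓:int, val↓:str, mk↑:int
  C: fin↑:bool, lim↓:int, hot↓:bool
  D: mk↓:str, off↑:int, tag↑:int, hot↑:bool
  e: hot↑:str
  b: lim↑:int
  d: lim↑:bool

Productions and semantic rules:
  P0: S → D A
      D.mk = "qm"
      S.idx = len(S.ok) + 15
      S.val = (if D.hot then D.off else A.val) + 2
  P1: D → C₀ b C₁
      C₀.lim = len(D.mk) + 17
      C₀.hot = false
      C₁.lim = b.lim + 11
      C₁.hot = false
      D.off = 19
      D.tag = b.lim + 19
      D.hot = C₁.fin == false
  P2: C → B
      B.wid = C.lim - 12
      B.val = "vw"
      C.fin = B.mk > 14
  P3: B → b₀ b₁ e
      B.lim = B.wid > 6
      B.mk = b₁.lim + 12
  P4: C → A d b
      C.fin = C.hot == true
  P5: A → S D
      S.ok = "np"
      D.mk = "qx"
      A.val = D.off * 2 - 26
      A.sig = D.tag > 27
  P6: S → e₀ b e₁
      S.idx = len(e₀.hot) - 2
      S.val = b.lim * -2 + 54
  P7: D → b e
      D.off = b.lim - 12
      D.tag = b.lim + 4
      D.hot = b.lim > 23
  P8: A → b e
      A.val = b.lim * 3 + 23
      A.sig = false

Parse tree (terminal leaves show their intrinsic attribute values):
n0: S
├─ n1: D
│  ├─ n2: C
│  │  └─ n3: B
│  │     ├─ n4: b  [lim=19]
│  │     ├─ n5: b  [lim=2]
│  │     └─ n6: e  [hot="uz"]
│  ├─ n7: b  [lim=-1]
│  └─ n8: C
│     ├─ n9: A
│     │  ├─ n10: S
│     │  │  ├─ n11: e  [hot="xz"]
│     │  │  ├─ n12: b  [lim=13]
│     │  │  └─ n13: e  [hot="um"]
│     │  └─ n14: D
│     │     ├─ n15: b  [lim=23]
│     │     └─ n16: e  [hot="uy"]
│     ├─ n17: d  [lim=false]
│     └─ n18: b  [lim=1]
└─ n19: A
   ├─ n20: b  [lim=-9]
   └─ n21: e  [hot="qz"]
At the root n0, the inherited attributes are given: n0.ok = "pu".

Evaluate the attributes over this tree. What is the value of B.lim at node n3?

true

1. n0.ok = "pu"  [given at root]
2. n1.mk = "qm"  ["qm"]
3. n2.lim = 19  [len(D.mk) + 17]
4. n2.hot = false  [false]
5. n3.wid = 7  [C.lim - 12]
6. n3.val = "vw"  ["vw"]
7. n4.lim = 19  [terminal]
8. n5.lim = 2  [terminal]
9. n6.hot = "uz"  [terminal]
10. n3.lim = true  [B.wid > 6]
11. n3.mk = 14  [b₁.lim + 12]
12. n2.fin = false  [B.mk > 14]
13. n7.lim = -1  [terminal]
14. n8.lim = 10  [b.lim + 11]
15. n8.hot = false  [false]
16. n10.ok = "np"  ["np"]
17. n11.hot = "xz"  [terminal]
18. n12.lim = 13  [terminal]
19. n13.hot = "um"  [terminal]
20. n10.idx = 0  [len(e₀.hot) - 2]
21. n10.val = 28  [b.lim * -2 + 54]
22. n14.mk = "qx"  ["qx"]
23. n15.lim = 23  [terminal]
24. n16.hot = "uy"  [terminal]
25. n14.off = 11  [b.lim - 12]
26. n14.tag = 27  [b.lim + 4]
27. n14.hot = false  [b.lim > 23]
28. n9.val = -4  [D.off * 2 - 26]
29. n9.sig = false  [D.tag > 27]
30. n17.lim = false  [terminal]
31. n18.lim = 1  [terminal]
32. n8.fin = false  [C.hot == true]
33. n1.off = 19  [19]
34. n1.tag = 18  [b.lim + 19]
35. n1.hot = true  [C₁.fin == false]
36. n20.lim = -9  [terminal]
37. n21.hot = "qz"  [terminal]
38. n19.val = -4  [b.lim * 3 + 23]
39. n19.sig = false  [false]
40. n0.idx = 17  [len(S.ok) + 15]
41. n0.val = 21  [(if D.hot then D.off else A.val) + 2]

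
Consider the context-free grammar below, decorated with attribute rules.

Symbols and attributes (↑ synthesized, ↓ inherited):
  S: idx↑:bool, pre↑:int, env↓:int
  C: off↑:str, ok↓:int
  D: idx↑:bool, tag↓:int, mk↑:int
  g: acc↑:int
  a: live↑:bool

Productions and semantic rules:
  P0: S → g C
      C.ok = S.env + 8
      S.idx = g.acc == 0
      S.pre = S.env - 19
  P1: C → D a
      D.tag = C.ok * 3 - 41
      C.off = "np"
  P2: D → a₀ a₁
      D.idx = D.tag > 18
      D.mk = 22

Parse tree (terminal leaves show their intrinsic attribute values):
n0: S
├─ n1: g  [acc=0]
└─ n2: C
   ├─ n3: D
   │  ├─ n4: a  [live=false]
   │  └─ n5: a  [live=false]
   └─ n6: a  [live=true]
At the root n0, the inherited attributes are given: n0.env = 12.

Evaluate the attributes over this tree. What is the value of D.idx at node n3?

1. n0.env = 12  [given at root]
2. n1.acc = 0  [terminal]
3. n2.ok = 20  [S.env + 8]
4. n3.tag = 19  [C.ok * 3 - 41]
5. n4.live = false  [terminal]
6. n5.live = false  [terminal]
7. n3.idx = true  [D.tag > 18]
8. n3.mk = 22  [22]
9. n6.live = true  [terminal]
10. n2.off = "np"  ["np"]
11. n0.idx = true  [g.acc == 0]
12. n0.pre = -7  [S.env - 19]

true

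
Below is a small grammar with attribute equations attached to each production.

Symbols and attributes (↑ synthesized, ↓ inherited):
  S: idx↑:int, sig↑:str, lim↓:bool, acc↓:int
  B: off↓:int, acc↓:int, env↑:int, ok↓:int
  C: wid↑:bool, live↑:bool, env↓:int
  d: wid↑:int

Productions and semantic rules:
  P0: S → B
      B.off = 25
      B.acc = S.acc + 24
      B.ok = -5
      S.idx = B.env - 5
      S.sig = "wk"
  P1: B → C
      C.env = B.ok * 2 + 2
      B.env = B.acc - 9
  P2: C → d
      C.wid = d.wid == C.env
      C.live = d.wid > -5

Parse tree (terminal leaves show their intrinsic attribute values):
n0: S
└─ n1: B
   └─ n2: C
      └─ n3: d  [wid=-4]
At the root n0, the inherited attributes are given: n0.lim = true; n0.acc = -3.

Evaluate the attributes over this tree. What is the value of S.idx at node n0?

1. n0.lim = true  [given at root]
2. n0.acc = -3  [given at root]
3. n1.off = 25  [25]
4. n1.acc = 21  [S.acc + 24]
5. n1.ok = -5  [-5]
6. n2.env = -8  [B.ok * 2 + 2]
7. n3.wid = -4  [terminal]
8. n2.wid = false  [d.wid == C.env]
9. n2.live = true  [d.wid > -5]
10. n1.env = 12  [B.acc - 9]
11. n0.idx = 7  [B.env - 5]
12. n0.sig = "wk"  ["wk"]

7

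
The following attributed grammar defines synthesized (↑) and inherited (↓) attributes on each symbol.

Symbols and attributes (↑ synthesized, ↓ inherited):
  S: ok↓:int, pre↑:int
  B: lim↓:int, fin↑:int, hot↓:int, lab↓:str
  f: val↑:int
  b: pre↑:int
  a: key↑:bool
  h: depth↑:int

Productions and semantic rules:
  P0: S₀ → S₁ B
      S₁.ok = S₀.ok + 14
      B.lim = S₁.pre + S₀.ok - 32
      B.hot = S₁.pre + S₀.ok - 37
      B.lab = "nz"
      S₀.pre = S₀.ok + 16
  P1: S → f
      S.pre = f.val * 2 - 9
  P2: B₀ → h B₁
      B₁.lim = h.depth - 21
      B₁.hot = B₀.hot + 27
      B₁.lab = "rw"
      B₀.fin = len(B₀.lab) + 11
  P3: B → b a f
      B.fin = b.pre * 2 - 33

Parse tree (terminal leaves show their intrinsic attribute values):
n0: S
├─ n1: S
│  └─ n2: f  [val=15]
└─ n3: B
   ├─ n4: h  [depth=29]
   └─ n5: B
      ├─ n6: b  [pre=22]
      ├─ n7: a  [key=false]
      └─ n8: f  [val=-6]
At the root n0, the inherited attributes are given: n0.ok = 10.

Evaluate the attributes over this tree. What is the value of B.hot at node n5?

21

1. n0.ok = 10  [given at root]
2. n1.ok = 24  [S₀.ok + 14]
3. n2.val = 15  [terminal]
4. n1.pre = 21  [f.val * 2 - 9]
5. n3.lim = -1  [S₁.pre + S₀.ok - 32]
6. n3.hot = -6  [S₁.pre + S₀.ok - 37]
7. n3.lab = "nz"  ["nz"]
8. n4.depth = 29  [terminal]
9. n5.lim = 8  [h.depth - 21]
10. n5.hot = 21  [B₀.hot + 27]
11. n5.lab = "rw"  ["rw"]
12. n6.pre = 22  [terminal]
13. n7.key = false  [terminal]
14. n8.val = -6  [terminal]
15. n5.fin = 11  [b.pre * 2 - 33]
16. n3.fin = 13  [len(B₀.lab) + 11]
17. n0.pre = 26  [S₀.ok + 16]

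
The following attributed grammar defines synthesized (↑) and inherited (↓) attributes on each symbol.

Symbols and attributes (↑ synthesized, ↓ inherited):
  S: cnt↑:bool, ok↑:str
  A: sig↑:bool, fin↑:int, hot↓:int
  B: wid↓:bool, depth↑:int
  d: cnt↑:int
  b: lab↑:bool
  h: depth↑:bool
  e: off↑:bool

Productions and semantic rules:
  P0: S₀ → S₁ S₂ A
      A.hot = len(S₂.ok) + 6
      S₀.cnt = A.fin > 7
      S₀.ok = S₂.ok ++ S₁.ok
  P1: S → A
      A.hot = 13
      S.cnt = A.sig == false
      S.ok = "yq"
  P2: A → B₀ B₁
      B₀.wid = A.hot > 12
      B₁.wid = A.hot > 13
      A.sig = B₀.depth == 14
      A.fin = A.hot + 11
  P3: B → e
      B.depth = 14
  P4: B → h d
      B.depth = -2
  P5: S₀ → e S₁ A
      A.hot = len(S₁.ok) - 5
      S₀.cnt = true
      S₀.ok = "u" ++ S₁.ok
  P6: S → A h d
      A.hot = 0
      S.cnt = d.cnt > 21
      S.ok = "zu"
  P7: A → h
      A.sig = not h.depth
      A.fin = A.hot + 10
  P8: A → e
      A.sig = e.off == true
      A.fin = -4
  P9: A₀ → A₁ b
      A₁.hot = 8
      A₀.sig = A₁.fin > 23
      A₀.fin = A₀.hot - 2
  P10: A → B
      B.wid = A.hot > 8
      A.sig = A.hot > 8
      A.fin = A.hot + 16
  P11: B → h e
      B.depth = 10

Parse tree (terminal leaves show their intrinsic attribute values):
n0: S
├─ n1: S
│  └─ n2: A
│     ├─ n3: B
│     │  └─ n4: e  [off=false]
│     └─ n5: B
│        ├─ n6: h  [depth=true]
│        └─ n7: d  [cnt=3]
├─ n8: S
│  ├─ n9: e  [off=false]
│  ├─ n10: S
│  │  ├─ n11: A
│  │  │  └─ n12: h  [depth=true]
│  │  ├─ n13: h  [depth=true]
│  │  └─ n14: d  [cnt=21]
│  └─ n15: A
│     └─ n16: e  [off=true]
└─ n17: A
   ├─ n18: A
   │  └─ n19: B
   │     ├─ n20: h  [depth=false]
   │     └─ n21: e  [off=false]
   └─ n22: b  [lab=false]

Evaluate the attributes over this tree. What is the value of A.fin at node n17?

1. n2.hot = 13  [13]
2. n3.wid = true  [A.hot > 12]
3. n4.off = false  [terminal]
4. n3.depth = 14  [14]
5. n5.wid = false  [A.hot > 13]
6. n6.depth = true  [terminal]
7. n7.cnt = 3  [terminal]
8. n5.depth = -2  [-2]
9. n2.sig = true  [B₀.depth == 14]
10. n2.fin = 24  [A.hot + 11]
11. n1.cnt = false  [A.sig == false]
12. n1.ok = "yq"  ["yq"]
13. n9.off = false  [terminal]
14. n11.hot = 0  [0]
15. n12.depth = true  [terminal]
16. n11.sig = false  [not h.depth]
17. n11.fin = 10  [A.hot + 10]
18. n13.depth = true  [terminal]
19. n14.cnt = 21  [terminal]
20. n10.cnt = false  [d.cnt > 21]
21. n10.ok = "zu"  ["zu"]
22. n15.hot = -3  [len(S₁.ok) - 5]
23. n16.off = true  [terminal]
24. n15.sig = true  [e.off == true]
25. n15.fin = -4  [-4]
26. n8.cnt = true  [true]
27. n8.ok = "uzu"  ["u" ++ S₁.ok]
28. n17.hot = 9  [len(S₂.ok) + 6]
29. n18.hot = 8  [8]
30. n19.wid = false  [A.hot > 8]
31. n20.depth = false  [terminal]
32. n21.off = false  [terminal]
33. n19.depth = 10  [10]
34. n18.sig = false  [A.hot > 8]
35. n18.fin = 24  [A.hot + 16]
36. n22.lab = false  [terminal]
37. n17.sig = true  [A₁.fin > 23]
38. n17.fin = 7  [A₀.hot - 2]
39. n0.cnt = false  [A.fin > 7]
40. n0.ok = "uzuyq"  [S₂.ok ++ S₁.ok]

7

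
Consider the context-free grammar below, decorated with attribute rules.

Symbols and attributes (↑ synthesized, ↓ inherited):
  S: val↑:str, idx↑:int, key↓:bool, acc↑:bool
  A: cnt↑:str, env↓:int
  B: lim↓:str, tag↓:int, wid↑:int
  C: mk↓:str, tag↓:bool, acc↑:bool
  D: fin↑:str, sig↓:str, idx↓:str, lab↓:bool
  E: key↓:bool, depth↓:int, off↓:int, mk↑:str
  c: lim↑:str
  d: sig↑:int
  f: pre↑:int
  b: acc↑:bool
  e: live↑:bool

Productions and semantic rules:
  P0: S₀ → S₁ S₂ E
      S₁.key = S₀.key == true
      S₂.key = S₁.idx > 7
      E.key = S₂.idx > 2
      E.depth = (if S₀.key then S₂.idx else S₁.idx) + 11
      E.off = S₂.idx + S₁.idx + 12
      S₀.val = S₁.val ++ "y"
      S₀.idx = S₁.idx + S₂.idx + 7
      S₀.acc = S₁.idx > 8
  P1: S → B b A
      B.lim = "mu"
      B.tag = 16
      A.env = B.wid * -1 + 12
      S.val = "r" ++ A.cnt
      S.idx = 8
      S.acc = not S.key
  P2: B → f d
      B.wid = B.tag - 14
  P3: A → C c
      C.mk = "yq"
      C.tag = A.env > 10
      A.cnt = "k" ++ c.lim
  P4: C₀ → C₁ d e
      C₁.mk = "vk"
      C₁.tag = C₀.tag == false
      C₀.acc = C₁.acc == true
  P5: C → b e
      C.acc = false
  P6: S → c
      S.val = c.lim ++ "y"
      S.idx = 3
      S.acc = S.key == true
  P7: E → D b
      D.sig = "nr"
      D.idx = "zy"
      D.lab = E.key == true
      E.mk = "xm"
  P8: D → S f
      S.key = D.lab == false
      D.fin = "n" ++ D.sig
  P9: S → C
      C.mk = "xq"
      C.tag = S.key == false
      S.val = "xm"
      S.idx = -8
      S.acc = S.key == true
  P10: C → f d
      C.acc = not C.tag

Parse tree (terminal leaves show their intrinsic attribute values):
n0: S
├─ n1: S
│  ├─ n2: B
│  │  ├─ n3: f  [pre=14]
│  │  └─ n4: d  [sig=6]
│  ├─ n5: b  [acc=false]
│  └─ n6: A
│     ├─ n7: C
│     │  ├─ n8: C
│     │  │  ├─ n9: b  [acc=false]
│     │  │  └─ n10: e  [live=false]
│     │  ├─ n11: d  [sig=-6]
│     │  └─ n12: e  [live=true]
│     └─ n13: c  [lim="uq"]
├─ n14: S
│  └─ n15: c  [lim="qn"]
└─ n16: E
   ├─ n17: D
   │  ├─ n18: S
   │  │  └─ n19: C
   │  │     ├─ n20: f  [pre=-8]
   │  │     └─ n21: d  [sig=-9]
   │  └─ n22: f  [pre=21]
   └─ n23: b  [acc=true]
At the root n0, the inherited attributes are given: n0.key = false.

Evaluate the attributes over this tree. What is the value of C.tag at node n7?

1. n0.key = false  [given at root]
2. n1.key = false  [S₀.key == true]
3. n2.lim = "mu"  ["mu"]
4. n2.tag = 16  [16]
5. n3.pre = 14  [terminal]
6. n4.sig = 6  [terminal]
7. n2.wid = 2  [B.tag - 14]
8. n5.acc = false  [terminal]
9. n6.env = 10  [B.wid * -1 + 12]
10. n7.mk = "yq"  ["yq"]
11. n7.tag = false  [A.env > 10]
12. n8.mk = "vk"  ["vk"]
13. n8.tag = true  [C₀.tag == false]
14. n9.acc = false  [terminal]
15. n10.live = false  [terminal]
16. n8.acc = false  [false]
17. n11.sig = -6  [terminal]
18. n12.live = true  [terminal]
19. n7.acc = false  [C₁.acc == true]
20. n13.lim = "uq"  [terminal]
21. n6.cnt = "kuq"  ["k" ++ c.lim]
22. n1.val = "rkuq"  ["r" ++ A.cnt]
23. n1.idx = 8  [8]
24. n1.acc = true  [not S.key]
25. n14.key = true  [S₁.idx > 7]
26. n15.lim = "qn"  [terminal]
27. n14.val = "qny"  [c.lim ++ "y"]
28. n14.idx = 3  [3]
29. n14.acc = true  [S.key == true]
30. n16.key = true  [S₂.idx > 2]
31. n16.depth = 19  [(if S₀.key then S₂.idx else S₁.idx) + 11]
32. n16.off = 23  [S₂.idx + S₁.idx + 12]
33. n17.sig = "nr"  ["nr"]
34. n17.idx = "zy"  ["zy"]
35. n17.lab = true  [E.key == true]
36. n18.key = false  [D.lab == false]
37. n19.mk = "xq"  ["xq"]
38. n19.tag = true  [S.key == false]
39. n20.pre = -8  [terminal]
40. n21.sig = -9  [terminal]
41. n19.acc = false  [not C.tag]
42. n18.val = "xm"  ["xm"]
43. n18.idx = -8  [-8]
44. n18.acc = false  [S.key == true]
45. n22.pre = 21  [terminal]
46. n17.fin = "nnr"  ["n" ++ D.sig]
47. n23.acc = true  [terminal]
48. n16.mk = "xm"  ["xm"]
49. n0.val = "rkuqy"  [S₁.val ++ "y"]
50. n0.idx = 18  [S₁.idx + S₂.idx + 7]
51. n0.acc = false  [S₁.idx > 8]

false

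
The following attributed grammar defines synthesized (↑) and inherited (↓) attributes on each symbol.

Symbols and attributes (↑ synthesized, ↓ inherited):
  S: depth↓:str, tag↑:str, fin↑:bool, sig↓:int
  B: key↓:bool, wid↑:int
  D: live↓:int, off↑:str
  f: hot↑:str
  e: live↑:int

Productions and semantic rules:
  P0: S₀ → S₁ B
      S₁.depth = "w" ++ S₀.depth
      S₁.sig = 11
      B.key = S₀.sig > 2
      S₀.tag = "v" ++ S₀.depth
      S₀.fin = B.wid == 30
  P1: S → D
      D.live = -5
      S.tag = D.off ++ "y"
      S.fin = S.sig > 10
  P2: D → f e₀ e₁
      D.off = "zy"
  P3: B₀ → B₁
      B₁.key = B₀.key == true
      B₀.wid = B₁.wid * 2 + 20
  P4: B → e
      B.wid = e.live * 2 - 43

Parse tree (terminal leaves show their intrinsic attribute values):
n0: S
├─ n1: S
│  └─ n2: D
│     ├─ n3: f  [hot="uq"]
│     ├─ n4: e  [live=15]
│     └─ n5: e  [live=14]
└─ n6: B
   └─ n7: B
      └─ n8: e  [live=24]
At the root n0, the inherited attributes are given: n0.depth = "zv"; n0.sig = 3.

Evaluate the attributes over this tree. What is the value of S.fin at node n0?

true

1. n0.depth = "zv"  [given at root]
2. n0.sig = 3  [given at root]
3. n1.depth = "wzv"  ["w" ++ S₀.depth]
4. n1.sig = 11  [11]
5. n2.live = -5  [-5]
6. n3.hot = "uq"  [terminal]
7. n4.live = 15  [terminal]
8. n5.live = 14  [terminal]
9. n2.off = "zy"  ["zy"]
10. n1.tag = "zyy"  [D.off ++ "y"]
11. n1.fin = true  [S.sig > 10]
12. n6.key = true  [S₀.sig > 2]
13. n7.key = true  [B₀.key == true]
14. n8.live = 24  [terminal]
15. n7.wid = 5  [e.live * 2 - 43]
16. n6.wid = 30  [B₁.wid * 2 + 20]
17. n0.tag = "vzv"  ["v" ++ S₀.depth]
18. n0.fin = true  [B.wid == 30]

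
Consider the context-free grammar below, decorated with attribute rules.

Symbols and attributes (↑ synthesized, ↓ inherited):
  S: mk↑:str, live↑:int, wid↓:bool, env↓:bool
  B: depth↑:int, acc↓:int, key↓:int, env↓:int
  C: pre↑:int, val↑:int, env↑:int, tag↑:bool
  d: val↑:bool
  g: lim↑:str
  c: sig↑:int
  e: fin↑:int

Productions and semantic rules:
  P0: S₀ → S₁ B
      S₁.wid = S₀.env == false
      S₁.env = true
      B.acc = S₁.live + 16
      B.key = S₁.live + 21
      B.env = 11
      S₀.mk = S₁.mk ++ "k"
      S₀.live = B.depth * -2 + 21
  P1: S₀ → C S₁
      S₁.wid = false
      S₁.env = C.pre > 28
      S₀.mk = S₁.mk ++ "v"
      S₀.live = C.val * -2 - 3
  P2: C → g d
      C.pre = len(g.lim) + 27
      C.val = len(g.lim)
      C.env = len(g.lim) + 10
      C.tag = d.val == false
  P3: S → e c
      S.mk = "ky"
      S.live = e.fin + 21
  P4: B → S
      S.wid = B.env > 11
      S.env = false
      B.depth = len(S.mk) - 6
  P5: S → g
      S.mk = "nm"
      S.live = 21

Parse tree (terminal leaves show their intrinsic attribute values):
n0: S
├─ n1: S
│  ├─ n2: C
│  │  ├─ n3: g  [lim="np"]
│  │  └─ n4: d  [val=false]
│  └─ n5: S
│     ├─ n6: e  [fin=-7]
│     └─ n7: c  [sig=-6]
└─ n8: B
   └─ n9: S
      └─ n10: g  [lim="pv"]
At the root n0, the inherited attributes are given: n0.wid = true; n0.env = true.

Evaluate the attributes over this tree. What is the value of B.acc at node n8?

1. n0.wid = true  [given at root]
2. n0.env = true  [given at root]
3. n1.wid = false  [S₀.env == false]
4. n1.env = true  [true]
5. n3.lim = "np"  [terminal]
6. n4.val = false  [terminal]
7. n2.pre = 29  [len(g.lim) + 27]
8. n2.val = 2  [len(g.lim)]
9. n2.env = 12  [len(g.lim) + 10]
10. n2.tag = true  [d.val == false]
11. n5.wid = false  [false]
12. n5.env = true  [C.pre > 28]
13. n6.fin = -7  [terminal]
14. n7.sig = -6  [terminal]
15. n5.mk = "ky"  ["ky"]
16. n5.live = 14  [e.fin + 21]
17. n1.mk = "kyv"  [S₁.mk ++ "v"]
18. n1.live = -7  [C.val * -2 - 3]
19. n8.acc = 9  [S₁.live + 16]
20. n8.key = 14  [S₁.live + 21]
21. n8.env = 11  [11]
22. n9.wid = false  [B.env > 11]
23. n9.env = false  [false]
24. n10.lim = "pv"  [terminal]
25. n9.mk = "nm"  ["nm"]
26. n9.live = 21  [21]
27. n8.depth = -4  [len(S.mk) - 6]
28. n0.mk = "kyvk"  [S₁.mk ++ "k"]
29. n0.live = 29  [B.depth * -2 + 21]

9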